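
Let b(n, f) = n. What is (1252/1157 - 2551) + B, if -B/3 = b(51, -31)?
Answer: -3127276/1157 ≈ -2702.9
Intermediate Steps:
B = -153 (B = -3*51 = -153)
(1252/1157 - 2551) + B = (1252/1157 - 2551) - 153 = -2950255/1157 - 153 = -3127276/1157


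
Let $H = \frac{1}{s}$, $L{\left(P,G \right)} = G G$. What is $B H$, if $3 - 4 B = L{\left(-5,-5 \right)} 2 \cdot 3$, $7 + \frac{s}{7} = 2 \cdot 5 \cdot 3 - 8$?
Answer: $- \frac{7}{20} \approx -0.35$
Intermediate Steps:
$s = 105$ ($s = -49 + 7 \left(2 \cdot 5 \cdot 3 - 8\right) = -49 + 7 \left(10 \cdot 3 - 8\right) = -49 + 7 \left(30 - 8\right) = -49 + 7 \cdot 22 = -49 + 154 = 105$)
$L{\left(P,G \right)} = G^{2}$
$H = \frac{1}{105} \approx 0.0095238$
$B = - \frac{147}{4}$ ($B = \frac{3}{4} - \frac{\left(-5\right)^{2} \cdot 2 \cdot 3}{4} = \frac{3}{4} - \frac{25 \cdot 2 \cdot 3}{4} = \frac{3}{4} - \frac{50 \cdot 3}{4} = \frac{3}{4} - \frac{75}{2} = - \frac{147}{4} \approx -36.75$)
$B H = \left(- \frac{147}{4}\right) \frac{1}{105} = - \frac{7}{20}$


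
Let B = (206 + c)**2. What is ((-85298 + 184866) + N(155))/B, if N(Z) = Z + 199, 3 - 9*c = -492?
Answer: 99922/68121 ≈ 1.4668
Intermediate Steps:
c = 55 (c = 1/3 - 1/9*(-492) = 1/3 + 164/3 = 55)
N(Z) = 199 + Z
B = 68121 (B = (206 + 55)**2 = 261**2 = 68121)
((-85298 + 184866) + N(155))/B = ((-85298 + 184866) + (199 + 155))/68121 = (99568 + 354)*(1/68121) = 99922*(1/68121) = 99922/68121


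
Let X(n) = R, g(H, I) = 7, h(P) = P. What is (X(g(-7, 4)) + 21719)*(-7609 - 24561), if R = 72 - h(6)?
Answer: -700823450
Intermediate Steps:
R = 66 (R = 72 - 1*6 = 72 - 6 = 66)
X(n) = 66
(X(g(-7, 4)) + 21719)*(-7609 - 24561) = (66 + 21719)*(-7609 - 24561) = 21785*(-32170) = -700823450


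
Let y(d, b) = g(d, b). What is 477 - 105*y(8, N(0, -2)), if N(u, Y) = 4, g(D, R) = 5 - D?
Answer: 792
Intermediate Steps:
y(d, b) = 5 - d
477 - 105*y(8, N(0, -2)) = 477 - 105*(5 - 1*8) = 477 - 105*(5 - 8) = 477 - 105*(-3) = 477 + 315 = 792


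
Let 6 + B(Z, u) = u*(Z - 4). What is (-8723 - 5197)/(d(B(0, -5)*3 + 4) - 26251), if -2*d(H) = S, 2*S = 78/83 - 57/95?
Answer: 23107200/43576801 ≈ 0.53026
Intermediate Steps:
B(Z, u) = -6 + u*(-4 + Z) (B(Z, u) = -6 + u*(Z - 4) = -6 + u*(-4 + Z))
S = 141/830 (S = (78/83 - 57/95)/2 = (78*(1/83) - 57*1/95)/2 = (78/83 - ⅗)/2 = (½)*(141/415) = 141/830 ≈ 0.16988)
d(H) = -141/1660 (d(H) = -½*141/830 = -141/1660)
(-8723 - 5197)/(d(B(0, -5)*3 + 4) - 26251) = (-8723 - 5197)/(-141/1660 - 26251) = -13920/(-43576801/1660) = -13920*(-1660/43576801) = 23107200/43576801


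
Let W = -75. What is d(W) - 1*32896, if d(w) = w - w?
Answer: -32896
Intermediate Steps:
d(w) = 0
d(W) - 1*32896 = 0 - 1*32896 = 0 - 32896 = -32896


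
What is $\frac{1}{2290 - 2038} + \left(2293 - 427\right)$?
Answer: $\frac{470233}{252} \approx 1866.0$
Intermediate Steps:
$\frac{1}{2290 - 2038} + \left(2293 - 427\right) = \frac{1}{252} + 1866 = \frac{470233}{252}$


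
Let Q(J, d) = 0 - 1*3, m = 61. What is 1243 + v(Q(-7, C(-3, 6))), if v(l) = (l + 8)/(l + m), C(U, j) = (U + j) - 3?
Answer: 72099/58 ≈ 1243.1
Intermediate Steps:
C(U, j) = -3 + U + j
Q(J, d) = -3 (Q(J, d) = 0 - 3 = -3)
v(l) = (8 + l)/(61 + l) (v(l) = (l + 8)/(l + 61) = (8 + l)/(61 + l))
1243 + v(Q(-7, C(-3, 6))) = 1243 + (8 - 3)/(61 - 3) = 1243 + 5/58 = 72099/58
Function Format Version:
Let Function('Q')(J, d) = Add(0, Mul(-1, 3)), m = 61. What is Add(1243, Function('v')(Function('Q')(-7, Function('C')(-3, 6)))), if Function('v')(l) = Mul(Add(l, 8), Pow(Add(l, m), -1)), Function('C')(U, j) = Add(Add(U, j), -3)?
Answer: Rational(72099, 58) ≈ 1243.1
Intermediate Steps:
Function('C')(U, j) = Add(-3, U, j)
Function('Q')(J, d) = -3 (Function('Q')(J, d) = Add(0, -3) = -3)
Function('v')(l) = Mul(Pow(Add(61, l), -1), Add(8, l)) (Function('v')(l) = Mul(Add(l, 8), Pow(Add(l, 61), -1)) = Mul(Add(8, l), Pow(Add(61, l), -1)) = Mul(Pow(Add(61, l), -1), Add(8, l)))
Add(1243, Function('v')(Function('Q')(-7, Function('C')(-3, 6)))) = Add(1243, Mul(Pow(Add(61, -3), -1), Add(8, -3))) = Add(1243, Mul(Pow(58, -1), 5)) = Add(1243, Mul(Rational(1, 58), 5)) = Add(1243, Rational(5, 58)) = Rational(72099, 58)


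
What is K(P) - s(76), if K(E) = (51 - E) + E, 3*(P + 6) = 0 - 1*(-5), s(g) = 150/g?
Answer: 1863/38 ≈ 49.026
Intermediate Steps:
P = -13/3 (P = -6 + (0 - 1*(-5))/3 = -6 + (0 + 5)/3 = -6 + (⅓)*5 = -6 + 5/3 = -13/3 ≈ -4.3333)
K(E) = 51
K(P) - s(76) = 51 - 150/76 = 51 - 1*75/38 = 51 - 75/38 = 1863/38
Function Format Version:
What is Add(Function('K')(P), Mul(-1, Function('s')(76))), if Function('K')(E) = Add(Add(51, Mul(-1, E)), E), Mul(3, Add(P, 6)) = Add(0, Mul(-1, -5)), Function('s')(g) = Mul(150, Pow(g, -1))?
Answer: Rational(1863, 38) ≈ 49.026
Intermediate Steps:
P = Rational(-13, 3) (P = Add(-6, Mul(Rational(1, 3), Add(0, Mul(-1, -5)))) = Add(-6, Mul(Rational(1, 3), Add(0, 5))) = Add(-6, Mul(Rational(1, 3), 5)) = Add(-6, Rational(5, 3)) = Rational(-13, 3) ≈ -4.3333)
Function('K')(E) = 51
Add(Function('K')(P), Mul(-1, Function('s')(76))) = Add(51, Mul(-1, Mul(150, Pow(76, -1)))) = Add(51, Mul(-1, Mul(150, Rational(1, 76)))) = Add(51, Mul(-1, Rational(75, 38))) = Add(51, Rational(-75, 38)) = Rational(1863, 38)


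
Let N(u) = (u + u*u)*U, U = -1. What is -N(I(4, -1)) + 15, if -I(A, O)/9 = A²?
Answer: 20607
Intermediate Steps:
I(A, O) = -9*A²
N(u) = -u - u² (N(u) = (u + u*u)*(-1) = (u + u²)*(-1) = -u - u²)
-N(I(4, -1)) + 15 = -(-1)*(-9*4²)*(1 - 9*4²) + 15 = -(-1)*(-9*16)*(1 - 9*16) + 15 = -(-1)*(-144)*(1 - 144) + 15 = -(-1)*(-144)*(-143) + 15 = -1*(-20592) + 15 = 20592 + 15 = 20607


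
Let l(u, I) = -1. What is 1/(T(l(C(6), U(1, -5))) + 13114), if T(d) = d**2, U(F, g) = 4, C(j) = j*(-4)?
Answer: 1/13115 ≈ 7.6249e-5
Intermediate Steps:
C(j) = -4*j
1/(T(l(C(6), U(1, -5))) + 13114) = 1/((-1)**2 + 13114) = 1/(1 + 13114) = 1/13115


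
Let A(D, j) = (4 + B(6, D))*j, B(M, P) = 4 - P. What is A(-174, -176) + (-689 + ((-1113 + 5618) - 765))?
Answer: -28981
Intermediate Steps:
A(D, j) = j*(8 - D) (A(D, j) = (4 + (4 - D))*j = (8 - D)*j = j*(8 - D))
A(-174, -176) + (-689 + ((-1113 + 5618) - 765)) = -176*(8 - 1*(-174)) + (-689 + ((-1113 + 5618) - 765)) = -176*(8 + 174) + (-689 + (4505 - 765)) = -176*182 + (-689 + 3740) = -32032 + 3051 = -28981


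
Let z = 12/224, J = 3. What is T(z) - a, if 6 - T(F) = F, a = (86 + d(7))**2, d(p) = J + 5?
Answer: -494483/56 ≈ -8830.0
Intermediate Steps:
d(p) = 8 (d(p) = 3 + 5 = 8)
z = 3/56 (z = 12*(1/224) = 3/56 ≈ 0.053571)
a = 8836 (a = (86 + 8)**2 = 94**2 = 8836)
T(F) = 6 - F
T(z) - a = (6 - 1*3/56) - 1*8836 = (6 - 3/56) - 8836 = 333/56 - 8836 = -494483/56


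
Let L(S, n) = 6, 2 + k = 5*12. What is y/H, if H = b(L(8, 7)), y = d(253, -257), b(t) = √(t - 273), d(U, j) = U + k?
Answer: -311*I*√267/267 ≈ -19.033*I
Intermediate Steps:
k = 58 (k = -2 + 5*12 = -2 + 60 = 58)
d(U, j) = 58 + U (d(U, j) = U + 58 = 58 + U)
b(t) = √(-273 + t)
y = 311 (y = 58 + 253 = 311)
H = I*√267 (H = √(-273 + 6) = √(-267) = I*√267 ≈ 16.34*I)
y/H = 311/((I*√267)) = 311*(-I*√267/267) = -311*I*√267/267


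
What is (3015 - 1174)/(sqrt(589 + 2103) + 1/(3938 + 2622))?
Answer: -12076960/115846451199 + 158449715200*sqrt(673)/115846451199 ≈ 35.483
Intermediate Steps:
(3015 - 1174)/(sqrt(589 + 2103) + 1/(3938 + 2622)) = 1841/(sqrt(2692) + 1/6560) = 1841/(2*sqrt(673) + 1/6560) = 1841/(1/6560 + 2*sqrt(673))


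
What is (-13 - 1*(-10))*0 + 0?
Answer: 0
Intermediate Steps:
(-13 - 1*(-10))*0 + 0 = (-13 + 10)*0 + 0 = -3*0 + 0 = 0 + 0 = 0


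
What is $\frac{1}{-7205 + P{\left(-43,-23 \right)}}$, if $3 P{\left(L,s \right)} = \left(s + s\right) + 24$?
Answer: $- \frac{3}{21637} \approx -0.00013865$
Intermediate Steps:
$P{\left(L,s \right)} = 8 + \frac{2 s}{3}$ ($P{\left(L,s \right)} = \frac{\left(s + s\right) + 24}{3} = \frac{2 s + 24}{3} = \frac{24 + 2 s}{3} = 8 + \frac{2 s}{3}$)
$\frac{1}{-7205 + P{\left(-43,-23 \right)}} = \frac{1}{-7205 + \left(8 + \frac{2}{3} \left(-23\right)\right)} = \frac{1}{-7205 + \left(8 - \frac{46}{3}\right)} = \frac{1}{-7205 - \frac{22}{3}} = \frac{1}{- \frac{21637}{3}} = - \frac{3}{21637}$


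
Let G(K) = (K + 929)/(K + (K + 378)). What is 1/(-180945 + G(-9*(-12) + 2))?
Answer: -598/108204071 ≈ -5.5266e-6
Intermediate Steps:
G(K) = (929 + K)/(378 + 2*K) (G(K) = (929 + K)/(K + (378 + K)) = (929 + K)/(378 + 2*K))
1/(-180945 + G(-9*(-12) + 2)) = 1/(-180945 + (929 + (-9*(-12) + 2))/(2*(189 + (-9*(-12) + 2)))) = 1/(-180945 + (929 + (108 + 2))/(2*(189 + (108 + 2)))) = 1/(-180945 + (929 + 110)/(2*(189 + 110))) = 1/(-180945 + (½)*1039/299) = 1/(-180945 + (½)*(1/299)*1039) = 1/(-180945 + 1039/598) = 1/(-108204071/598) = -598/108204071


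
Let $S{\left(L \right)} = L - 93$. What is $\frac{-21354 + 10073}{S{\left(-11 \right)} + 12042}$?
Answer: $- \frac{11281}{11938} \approx -0.94497$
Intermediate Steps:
$S{\left(L \right)} = -93 + L$ ($S{\left(L \right)} = L - 93 = -93 + L$)
$\frac{-21354 + 10073}{S{\left(-11 \right)} + 12042} = \frac{-21354 + 10073}{\left(-93 - 11\right) + 12042} = - \frac{11281}{-104 + 12042} = - \frac{11281}{11938}$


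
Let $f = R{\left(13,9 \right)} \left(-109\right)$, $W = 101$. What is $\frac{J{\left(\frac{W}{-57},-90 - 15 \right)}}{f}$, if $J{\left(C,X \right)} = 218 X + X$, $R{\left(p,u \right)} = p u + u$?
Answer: $\frac{365}{218} \approx 1.6743$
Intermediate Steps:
$R{\left(p,u \right)} = u + p u$
$J{\left(C,X \right)} = 219 X$
$f = -13734$ ($f = 9 \left(1 + 13\right) \left(-109\right) = 9 \cdot 14 \left(-109\right) = 126 \left(-109\right) = -13734$)
$\frac{J{\left(\frac{W}{-57},-90 - 15 \right)}}{f} = \frac{219 \left(-90 - 15\right)}{-13734} = 219 \left(-90 - 15\right) \left(- \frac{1}{13734}\right) = 219 \left(-105\right) \left(- \frac{1}{13734}\right) = \left(-22995\right) \left(- \frac{1}{13734}\right) = \frac{365}{218}$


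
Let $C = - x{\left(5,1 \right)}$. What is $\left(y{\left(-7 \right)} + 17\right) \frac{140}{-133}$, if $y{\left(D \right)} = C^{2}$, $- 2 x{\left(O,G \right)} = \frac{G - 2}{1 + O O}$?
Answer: $- \frac{229845}{12844} \approx -17.895$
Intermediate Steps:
$x{\left(O,G \right)} = - \frac{-2 + G}{2 \left(1 + O^{2}\right)}$ ($x{\left(O,G \right)} = - \frac{\left(G - 2\right) \frac{1}{1 + O O}}{2} = - \frac{\left(-2 + G\right) \frac{1}{1 + O^{2}}}{2} = - \frac{\frac{1}{1 + O^{2}} \left(-2 + G\right)}{2} = - \frac{-2 + G}{2 \left(1 + O^{2}\right)}$)
$C = - \frac{1}{52}$ ($C = - \frac{2 - 1}{2 \left(1 + 5^{2}\right)} = - \frac{2 - 1}{2 \left(1 + 25\right)} = - \frac{1}{2 \cdot 26} = \left(-1\right) \frac{1}{52} = - \frac{1}{52} \approx -0.019231$)
$y{\left(D \right)} = \frac{1}{2704}$ ($y{\left(D \right)} = \left(- \frac{1}{52}\right)^{2} = \frac{1}{2704}$)
$\left(y{\left(-7 \right)} + 17\right) \frac{140}{-133} = \left(\frac{1}{2704} + 17\right) \frac{140}{-133} = \frac{45969 \cdot 140 \left(- \frac{1}{133}\right)}{2704} = \frac{45969}{2704} \left(- \frac{20}{19}\right) = - \frac{229845}{12844}$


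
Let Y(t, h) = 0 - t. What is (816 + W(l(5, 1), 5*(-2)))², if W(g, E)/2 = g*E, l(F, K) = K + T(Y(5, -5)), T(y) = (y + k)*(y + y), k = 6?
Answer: 992016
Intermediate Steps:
Y(t, h) = -t
T(y) = 2*y*(6 + y) (T(y) = (y + 6)*(y + y) = (6 + y)*(2*y) = 2*y*(6 + y))
l(F, K) = -10 + K (l(F, K) = K + 2*(-1*5)*(6 - 1*5) = K + 2*(-5)*(6 - 5) = K + 2*(-5)*1 = K - 10 = -10 + K)
W(g, E) = 2*E*g (W(g, E) = 2*(g*E) = 2*(E*g) = 2*E*g)
(816 + W(l(5, 1), 5*(-2)))² = (816 + 2*(5*(-2))*(-10 + 1))² = (816 + 2*(-10)*(-9))² = (816 + 180)² = 996² = 992016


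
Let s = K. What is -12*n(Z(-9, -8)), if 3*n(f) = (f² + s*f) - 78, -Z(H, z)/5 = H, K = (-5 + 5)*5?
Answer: -7788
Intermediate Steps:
K = 0 (K = 0*5 = 0)
s = 0
Z(H, z) = -5*H
n(f) = -26 + f²/3 (n(f) = ((f² + 0*f) - 78)/3 = ((f² + 0) - 78)/3 = (f² - 78)/3 = (-78 + f²)/3 = -26 + f²/3)
-12*n(Z(-9, -8)) = -12*(-26 + (-5*(-9))²/3) = -12*(-26 + (⅓)*45²) = -12*(-26 + (⅓)*2025) = -12*(-26 + 675) = -12*649 = -7788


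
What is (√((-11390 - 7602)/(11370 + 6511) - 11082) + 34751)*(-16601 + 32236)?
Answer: 543331885 + 15635*I*√3543589240154/17881 ≈ 5.4333e+8 + 1.646e+6*I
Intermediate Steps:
(√((-11390 - 7602)/(11370 + 6511) - 11082) + 34751)*(-16601 + 32236) = (√(-18992/17881 - 11082) + 34751)*15635 = (√(-198176234/17881) + 34751)*15635 = (I*√3543589240154/17881 + 34751)*15635 = (34751 + I*√3543589240154/17881)*15635 = 543331885 + 15635*I*√3543589240154/17881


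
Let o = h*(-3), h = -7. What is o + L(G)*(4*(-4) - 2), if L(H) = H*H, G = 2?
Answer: -51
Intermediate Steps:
o = 21 (o = -7*(-3) = 21)
L(H) = H²
o + L(G)*(4*(-4) - 2) = 21 + 2²*(4*(-4) - 2) = 21 + 4*(-16 - 2) = 21 + 4*(-18) = 21 - 72 = -51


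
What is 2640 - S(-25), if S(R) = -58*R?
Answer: 1190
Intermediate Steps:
2640 - S(-25) = 2640 - (-58)*(-25) = 2640 - 1*1450 = 2640 - 1450 = 1190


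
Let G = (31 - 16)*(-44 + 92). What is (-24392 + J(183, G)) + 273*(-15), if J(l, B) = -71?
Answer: -28558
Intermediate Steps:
G = 720 (G = 15*48 = 720)
(-24392 + J(183, G)) + 273*(-15) = (-24392 - 71) + 273*(-15) = -24463 - 4095 = -28558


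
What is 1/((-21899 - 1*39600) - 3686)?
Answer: -1/65185 ≈ -1.5341e-5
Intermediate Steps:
1/((-21899 - 1*39600) - 3686) = 1/((-21899 - 39600) - 3686) = 1/(-61499 - 3686) = 1/(-65185) = -1/65185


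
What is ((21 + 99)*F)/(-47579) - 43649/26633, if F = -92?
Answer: -1782747451/1267171507 ≈ -1.4069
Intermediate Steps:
((21 + 99)*F)/(-47579) - 43649/26633 = ((21 + 99)*(-92))/(-47579) - 43649/26633 = (120*(-92))*(-1/47579) - 43649*1/26633 = -11040*(-1/47579) - 43649/26633 = 11040/47579 - 43649/26633 = -1782747451/1267171507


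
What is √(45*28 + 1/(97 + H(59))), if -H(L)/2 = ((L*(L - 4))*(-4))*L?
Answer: √328470553373853/510579 ≈ 35.496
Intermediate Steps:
H(L) = 8*L²*(-4 + L) (H(L) = -2*(L*(L - 4))*(-4)*L = -2*(L*(-4 + L))*(-4)*L = -2*(-4*L*(-4 + L))*L = -(-8)*L²*(-4 + L) = 8*L²*(-4 + L))
√(45*28 + 1/(97 + H(59))) = √(45*28 + 1/(97 + 8*59²*(-4 + 59))) = √(1260 + 1/(97 + 8*3481*55)) = √(1260 + 1/(97 + 1531640)) = √(1260 + 1/1531737) = √(1929988621/1531737) = √328470553373853/510579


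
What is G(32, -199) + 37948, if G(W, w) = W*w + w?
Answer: 31381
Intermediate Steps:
G(W, w) = w + W*w
G(32, -199) + 37948 = -199*(1 + 32) + 37948 = -199*33 + 37948 = -6567 + 37948 = 31381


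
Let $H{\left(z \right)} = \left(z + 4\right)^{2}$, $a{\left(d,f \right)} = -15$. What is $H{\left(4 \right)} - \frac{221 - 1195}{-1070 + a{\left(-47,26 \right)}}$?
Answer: $\frac{68466}{1085} \approx 63.102$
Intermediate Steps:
$H{\left(z \right)} = \left(4 + z\right)^{2}$
$H{\left(4 \right)} - \frac{221 - 1195}{-1070 + a{\left(-47,26 \right)}} = \left(4 + 4\right)^{2} - \frac{221 - 1195}{-1070 - 15} = 8^{2} - - \frac{974}{-1085} = 64 - \left(-974\right) \left(- \frac{1}{1085}\right) = 64 - \frac{974}{1085} = \frac{68466}{1085}$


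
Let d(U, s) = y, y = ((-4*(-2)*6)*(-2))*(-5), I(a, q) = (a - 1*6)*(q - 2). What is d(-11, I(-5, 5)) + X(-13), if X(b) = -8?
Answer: 472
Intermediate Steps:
I(a, q) = (-6 + a)*(-2 + q) (I(a, q) = (a - 6)*(-2 + q) = (-6 + a)*(-2 + q))
y = 480 (y = ((8*6)*(-2))*(-5) = (48*(-2))*(-5) = -96*(-5) = 480)
d(U, s) = 480
d(-11, I(-5, 5)) + X(-13) = 480 - 8 = 472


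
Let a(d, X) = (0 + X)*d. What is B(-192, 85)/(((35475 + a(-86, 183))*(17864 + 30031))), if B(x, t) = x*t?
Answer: -64/3707073 ≈ -1.7264e-5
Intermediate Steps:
a(d, X) = X*d
B(x, t) = t*x
B(-192, 85)/(((35475 + a(-86, 183))*(17864 + 30031))) = (85*(-192))/(((35475 + 183*(-86))*(17864 + 30031))) = -16320*1/(47895*(35475 - 15738)) = -16320/(19737*47895) = -16320/945303615 = -16320*1/945303615 = -64/3707073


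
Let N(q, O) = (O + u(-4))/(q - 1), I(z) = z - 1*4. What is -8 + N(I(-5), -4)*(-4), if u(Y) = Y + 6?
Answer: -44/5 ≈ -8.8000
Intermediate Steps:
u(Y) = 6 + Y
I(z) = -4 + z (I(z) = z - 4 = -4 + z)
N(q, O) = (2 + O)/(-1 + q) (N(q, O) = (O + (6 - 4))/(q - 1) = (O + 2)/(-1 + q) = (2 + O)/(-1 + q))
-8 + N(I(-5), -4)*(-4) = -8 + ((2 - 4)/(-1 + (-4 - 5)))*(-4) = -8 + (-2/(-1 - 9))*(-4) = -8 + (-2/(-10))*(-4) = -8 - 1/10*(-2)*(-4) = -8 + (1/5)*(-4) = -8 - 4/5 = -44/5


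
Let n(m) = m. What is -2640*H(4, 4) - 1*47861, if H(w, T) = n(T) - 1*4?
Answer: -47861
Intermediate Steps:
H(w, T) = -4 + T (H(w, T) = T - 1*4 = T - 4 = -4 + T)
-2640*H(4, 4) - 1*47861 = -2640*(-4 + 4) - 1*47861 = -2640*0 - 47861 = 0 - 47861 = -47861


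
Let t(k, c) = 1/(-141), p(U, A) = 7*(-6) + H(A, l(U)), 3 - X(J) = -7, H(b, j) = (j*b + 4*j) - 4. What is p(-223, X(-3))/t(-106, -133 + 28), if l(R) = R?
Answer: 446688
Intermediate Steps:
H(b, j) = -4 + 4*j + b*j (H(b, j) = (b*j + 4*j) - 4 = (4*j + b*j) - 4 = -4 + 4*j + b*j)
X(J) = 10 (X(J) = 3 - 1*(-7) = 3 + 7 = 10)
p(U, A) = -46 + 4*U + A*U (p(U, A) = 7*(-6) + (-4 + 4*U + A*U) = -42 + (-4 + 4*U + A*U) = -46 + 4*U + A*U)
t(k, c) = -1/141
p(-223, X(-3))/t(-106, -133 + 28) = (-46 + 4*(-223) + 10*(-223))/(-1/141) = (-46 - 892 - 2230)*(-141) = -3168*(-141) = 446688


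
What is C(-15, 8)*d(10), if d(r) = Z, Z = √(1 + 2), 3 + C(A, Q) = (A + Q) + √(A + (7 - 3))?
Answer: √3*(-10 + I*√11) ≈ -17.32 + 5.7446*I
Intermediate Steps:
C(A, Q) = -3 + A + Q + √(4 + A) (C(A, Q) = -3 + ((A + Q) + √(A + (7 - 3))) = -3 + ((A + Q) + √(A + 4)) = -3 + ((A + Q) + √(4 + A)) = -3 + (A + Q + √(4 + A)) = -3 + A + Q + √(4 + A))
Z = √3 ≈ 1.7320
d(r) = √3
C(-15, 8)*d(10) = (-3 - 15 + 8 + √(4 - 15))*√3 = (-3 - 15 + 8 + √(-11))*√3 = (-3 - 15 + 8 + I*√11)*√3 = (-10 + I*√11)*√3 = √3*(-10 + I*√11)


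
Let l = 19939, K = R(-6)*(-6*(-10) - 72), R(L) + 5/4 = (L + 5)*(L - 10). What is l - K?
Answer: 20116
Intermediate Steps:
R(L) = -5/4 + (-10 + L)*(5 + L) (R(L) = -5/4 + (L + 5)*(L - 10) = -5/4 + (5 + L)*(-10 + L) = -5/4 + (-10 + L)*(5 + L))
K = -177 (K = (-205/4 + (-6)² - 5*(-6))*(-6*(-10) - 72) = (-205/4 + 36 + 30)*(60 - 72) = (59/4)*(-12) = -177)
l - K = 19939 - 1*(-177) = 19939 + 177 = 20116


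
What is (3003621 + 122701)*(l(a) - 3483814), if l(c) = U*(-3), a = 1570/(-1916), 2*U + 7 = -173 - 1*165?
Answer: -10889906480473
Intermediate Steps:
U = -345/2 (U = -7/2 + (-173 - 1*165)/2 = -7/2 + (-173 - 165)/2 = -7/2 + (½)*(-338) = -7/2 - 169 = -345/2 ≈ -172.50)
a = -785/958 (a = 1570*(-1/1916) = -785/958 ≈ -0.81942)
l(c) = 1035/2 (l(c) = -345/2*(-3) = 1035/2)
(3003621 + 122701)*(l(a) - 3483814) = (3003621 + 122701)*(1035/2 - 3483814) = 3126322*(-6966593/2) = -10889906480473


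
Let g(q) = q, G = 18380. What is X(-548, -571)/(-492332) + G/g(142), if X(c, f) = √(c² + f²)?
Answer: 9190/71 - √626345/492332 ≈ 129.44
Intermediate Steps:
X(-548, -571)/(-492332) + G/g(142) = √((-548)² + (-571)²)/(-492332) + 18380/142 = √(300304 + 326041)*(-1/492332) + 18380*(1/142) = √626345*(-1/492332) + 9190/71 = -√626345/492332 + 9190/71 = 9190/71 - √626345/492332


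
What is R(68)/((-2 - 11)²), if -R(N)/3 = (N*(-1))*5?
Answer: 1020/169 ≈ 6.0355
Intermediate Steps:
R(N) = 15*N (R(N) = -3*N*(-1)*5 = -3*(-N)*5 = -(-15)*N = 15*N)
R(68)/((-2 - 11)²) = (15*68)/((-2 - 11)²) = 1020/((-13)²) = 1020/169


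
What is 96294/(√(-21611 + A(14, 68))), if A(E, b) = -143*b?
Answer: -32098*I*√31335/10445 ≈ -543.98*I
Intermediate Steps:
96294/(√(-21611 + A(14, 68))) = 96294/(√(-21611 - 143*68)) = 96294/(√(-21611 - 9724)) = 96294/(√(-31335)) = 96294/((I*√31335)) = 96294*(-I*√31335/31335) = -32098*I*√31335/10445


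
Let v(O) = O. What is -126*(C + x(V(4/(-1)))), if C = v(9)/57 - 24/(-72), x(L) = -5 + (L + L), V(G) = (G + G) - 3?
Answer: 63462/19 ≈ 3340.1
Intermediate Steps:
V(G) = -3 + 2*G (V(G) = 2*G - 3 = -3 + 2*G)
x(L) = -5 + 2*L
C = 28/57 (C = 9/57 - 24/(-72) = 9*(1/57) - 24*(-1/72) = 3/19 + ⅓ = 28/57 ≈ 0.49123)
-126*(C + x(V(4/(-1)))) = -126*(28/57 + (-5 + 2*(-3 + 2*(4/(-1))))) = -126*(28/57 + (-5 + 2*(-3 + 2*(4*(-1))))) = -126*(28/57 + (-5 + 2*(-3 + 2*(-4)))) = -126*(28/57 + (-5 + 2*(-3 - 8))) = -126*(28/57 + (-5 + 2*(-11))) = -126*(28/57 + (-5 - 22)) = -126*(28/57 - 27) = -126*(-1511/57) = 63462/19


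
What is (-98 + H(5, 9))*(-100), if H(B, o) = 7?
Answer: 9100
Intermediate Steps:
(-98 + H(5, 9))*(-100) = (-98 + 7)*(-100) = -91*(-100) = 9100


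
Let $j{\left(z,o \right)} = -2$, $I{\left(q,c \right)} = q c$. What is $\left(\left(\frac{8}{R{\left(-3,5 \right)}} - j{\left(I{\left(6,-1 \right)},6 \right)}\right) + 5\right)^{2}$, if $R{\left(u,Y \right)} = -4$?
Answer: $25$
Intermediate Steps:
$I{\left(q,c \right)} = c q$
$\left(\left(\frac{8}{R{\left(-3,5 \right)}} - j{\left(I{\left(6,-1 \right)},6 \right)}\right) + 5\right)^{2} = \left(\left(\frac{8}{-4} - -2\right) + 5\right)^{2} = \left(\left(8 \left(- \frac{1}{4}\right) + 2\right) + 5\right)^{2} = \left(\left(-2 + 2\right) + 5\right)^{2} = \left(0 + 5\right)^{2} = 5^{2} = 25$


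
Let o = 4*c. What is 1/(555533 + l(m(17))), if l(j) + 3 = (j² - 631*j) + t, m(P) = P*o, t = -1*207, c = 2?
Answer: 1/488003 ≈ 2.0492e-6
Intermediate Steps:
t = -207
o = 8 (o = 4*2 = 8)
m(P) = 8*P (m(P) = P*8 = 8*P)
l(j) = -210 + j² - 631*j (l(j) = -3 + ((j² - 631*j) - 207) = -3 + (-207 + j² - 631*j) = -210 + j² - 631*j)
1/(555533 + l(m(17))) = 1/(555533 + (-210 + (8*17)² - 5048*17)) = 1/(555533 + (-210 + 136² - 631*136)) = 1/(555533 + (-210 + 18496 - 85816)) = 1/(555533 - 67530) = 1/488003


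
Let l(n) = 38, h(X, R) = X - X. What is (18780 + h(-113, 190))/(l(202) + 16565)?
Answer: 18780/16603 ≈ 1.1311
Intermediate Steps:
h(X, R) = 0
(18780 + h(-113, 190))/(l(202) + 16565) = (18780 + 0)/(38 + 16565) = 18780/16603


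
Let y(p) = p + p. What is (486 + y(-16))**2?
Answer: 206116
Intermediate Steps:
y(p) = 2*p
(486 + y(-16))**2 = (486 + 2*(-16))**2 = (486 - 32)**2 = 454**2 = 206116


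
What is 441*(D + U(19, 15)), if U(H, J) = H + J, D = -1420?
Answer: -611226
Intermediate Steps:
441*(D + U(19, 15)) = 441*(-1420 + (19 + 15)) = 441*(-1420 + 34) = 441*(-1386) = -611226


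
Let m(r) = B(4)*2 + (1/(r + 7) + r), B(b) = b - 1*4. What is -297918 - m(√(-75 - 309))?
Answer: (-2383400*√6 + 2085043*I)/(-7*I + 8*√6) ≈ -2.9792e+5 - 19.551*I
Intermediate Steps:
B(b) = -4 + b (B(b) = b - 4 = -4 + b)
m(r) = r + 1/(7 + r) (m(r) = (-4 + 4)*2 + (1/(r + 7) + r) = 0*2 + (1/(7 + r) + r) = 0 + (r + 1/(7 + r)) = r + 1/(7 + r))
-297918 - m(√(-75 - 309)) = -297918 - (1 + (√(-75 - 309))² + 7*√(-75 - 309))/(7 + √(-75 - 309)) = -297918 - (1 + (√(-384))² + 7*√(-384))/(7 + √(-384)) = -297918 - (1 + (8*I*√6)² + 7*(8*I*√6))/(7 + 8*I*√6) = -297918 - (1 - 384 + 56*I*√6)/(7 + 8*I*√6) = -297918 - (-383 + 56*I*√6)/(7 + 8*I*√6)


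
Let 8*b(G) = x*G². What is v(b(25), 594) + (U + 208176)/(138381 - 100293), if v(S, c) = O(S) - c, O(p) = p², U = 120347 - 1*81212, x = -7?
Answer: 10105499993/33856 ≈ 2.9849e+5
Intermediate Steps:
U = 39135 (U = 120347 - 81212 = 39135)
b(G) = -7*G²/8 (b(G) = (-7*G²)/8 = -7*G²/8)
v(S, c) = S² - c
v(b(25), 594) + (U + 208176)/(138381 - 100293) = ((-7/8*25²)² - 1*594) + (39135 + 208176)/(138381 - 100293) = ((-7/8*625)² - 594) + 247311/38088 = ((-4375/8)² - 594) + 247311*(1/38088) = (19140625/64 - 594) + 27479/4232 = 19102609/64 + 27479/4232 = 10105499993/33856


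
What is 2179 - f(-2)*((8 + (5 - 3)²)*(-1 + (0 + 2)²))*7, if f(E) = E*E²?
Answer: 4195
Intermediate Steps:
f(E) = E³
2179 - f(-2)*((8 + (5 - 3)²)*(-1 + (0 + 2)²))*7 = 2179 - (-2)³*((8 + (5 - 3)²)*(-1 + (0 + 2)²))*7 = 2179 - (-8*(8 + 2²)*(-1 + 2²))*7 = 2179 - (-8*(8 + 4)*(-1 + 4))*7 = 2179 - (-96*3)*7 = 2179 - (-8*36)*7 = 2179 - (-288)*7 = 2179 - 1*(-2016) = 2179 + 2016 = 4195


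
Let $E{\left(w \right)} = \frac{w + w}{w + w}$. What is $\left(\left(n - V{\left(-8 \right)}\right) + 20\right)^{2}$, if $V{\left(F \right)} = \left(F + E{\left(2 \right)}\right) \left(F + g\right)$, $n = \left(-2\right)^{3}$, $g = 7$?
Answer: $25$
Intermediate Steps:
$E{\left(w \right)} = 1$ ($E{\left(w \right)} = \frac{2 w}{2 w} = 2 w \frac{1}{2 w} = 1$)
$n = -8$
$V{\left(F \right)} = \left(1 + F\right) \left(7 + F\right)$ ($V{\left(F \right)} = \left(F + 1\right) \left(F + 7\right) = \left(1 + F\right) \left(7 + F\right)$)
$\left(\left(n - V{\left(-8 \right)}\right) + 20\right)^{2} = \left(\left(-8 - \left(7 + \left(-8\right)^{2} + 8 \left(-8\right)\right)\right) + 20\right)^{2} = \left(\left(-8 - \left(7 + 64 - 64\right)\right) + 20\right)^{2} = \left(\left(-8 - 7\right) + 20\right)^{2} = \left(-15 + 20\right)^{2} = 5^{2} = 25$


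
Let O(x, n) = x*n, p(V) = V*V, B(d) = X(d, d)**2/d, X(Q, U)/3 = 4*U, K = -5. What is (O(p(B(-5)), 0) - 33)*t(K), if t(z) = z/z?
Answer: -33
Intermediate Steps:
X(Q, U) = 12*U (X(Q, U) = 3*(4*U) = 12*U)
B(d) = 144*d (B(d) = (12*d)**2/d = (144*d**2)/d = 144*d)
t(z) = 1
p(V) = V**2
O(x, n) = n*x
(O(p(B(-5)), 0) - 33)*t(K) = (0*(144*(-5))**2 - 33)*1 = (0*(-720)**2 - 33)*1 = (0*518400 - 33)*1 = (0 - 33)*1 = -33*1 = -33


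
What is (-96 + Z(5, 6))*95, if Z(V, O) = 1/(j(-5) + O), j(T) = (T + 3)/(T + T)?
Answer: -282245/31 ≈ -9104.7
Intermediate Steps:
j(T) = (3 + T)/(2*T) (j(T) = (3 + T)/((2*T)) = (3 + T)*(1/(2*T)) = (3 + T)/(2*T))
Z(V, O) = 1/(⅕ + O) (Z(V, O) = 1/((½)*(3 - 5)/(-5) + O) = 1/((½)*(-⅕)*(-2) + O) = 1/(⅕ + O))
(-96 + Z(5, 6))*95 = (-96 + 5/(1 + 5*6))*95 = (-96 + 5/(1 + 30))*95 = (-96 + 5/31)*95 = -2971/31*95 = -282245/31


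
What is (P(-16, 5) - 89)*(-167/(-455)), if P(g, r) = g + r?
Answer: -3340/91 ≈ -36.703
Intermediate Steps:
(P(-16, 5) - 89)*(-167/(-455)) = ((-16 + 5) - 89)*(-167/(-455)) = (-11 - 89)*(-167*(-1/455)) = -100*167/455 = -3340/91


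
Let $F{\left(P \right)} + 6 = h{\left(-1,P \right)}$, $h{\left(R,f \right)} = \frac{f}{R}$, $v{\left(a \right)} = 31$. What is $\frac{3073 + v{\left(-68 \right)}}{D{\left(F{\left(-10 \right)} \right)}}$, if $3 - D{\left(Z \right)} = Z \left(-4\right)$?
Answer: $\frac{3104}{19} \approx 163.37$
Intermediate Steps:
$F{\left(P \right)} = -6 - P$ ($F{\left(P \right)} = -6 + \frac{P}{-1} = -6 + P \left(-1\right) = -6 - P$)
$D{\left(Z \right)} = 3 + 4 Z$ ($D{\left(Z \right)} = 3 - Z \left(-4\right) = 3 - - 4 Z = 3 + 4 Z$)
$\frac{3073 + v{\left(-68 \right)}}{D{\left(F{\left(-10 \right)} \right)}} = \frac{3073 + 31}{3 + 4 \left(-6 - -10\right)} = \frac{3104}{3 + 4 \left(-6 + 10\right)} = \frac{3104}{3 + 4 \cdot 4} = \frac{3104}{3 + 16} = \frac{3104}{19}$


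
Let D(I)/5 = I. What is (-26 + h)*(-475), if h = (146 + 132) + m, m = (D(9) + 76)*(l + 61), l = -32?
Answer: -1786475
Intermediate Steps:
D(I) = 5*I
m = 3509 (m = (5*9 + 76)*(-32 + 61) = (45 + 76)*29 = 121*29 = 3509)
h = 3787 (h = (146 + 132) + 3509 = 278 + 3509 = 3787)
(-26 + h)*(-475) = (-26 + 3787)*(-475) = 3761*(-475) = -1786475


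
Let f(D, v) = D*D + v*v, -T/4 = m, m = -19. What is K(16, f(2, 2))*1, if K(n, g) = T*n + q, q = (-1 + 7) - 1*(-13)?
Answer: 1235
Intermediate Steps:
q = 19 (q = 6 + 13 = 19)
T = 76 (T = -4*(-19) = 76)
f(D, v) = D² + v²
K(n, g) = 19 + 76*n (K(n, g) = 76*n + 19 = 19 + 76*n)
K(16, f(2, 2))*1 = (19 + 76*16)*1 = (19 + 1216)*1 = 1235*1 = 1235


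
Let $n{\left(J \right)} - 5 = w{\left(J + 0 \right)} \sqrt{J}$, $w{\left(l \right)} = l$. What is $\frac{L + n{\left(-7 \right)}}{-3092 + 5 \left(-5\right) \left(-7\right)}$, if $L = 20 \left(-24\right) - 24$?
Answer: $\frac{499}{2917} + \frac{7 i \sqrt{7}}{2917} \approx 0.17107 + 0.0063491 i$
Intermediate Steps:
$n{\left(J \right)} = 5 + J^{\frac{3}{2}}$ ($n{\left(J \right)} = 5 + \left(J + 0\right) \sqrt{J} = 5 + J \sqrt{J} = 5 + J^{\frac{3}{2}}$)
$L = -504$ ($L = -480 - 24 = -504$)
$\frac{L + n{\left(-7 \right)}}{-3092 + 5 \left(-5\right) \left(-7\right)} = \frac{-504 + \left(5 + \left(-7\right)^{\frac{3}{2}}\right)}{-3092 + 5 \left(-5\right) \left(-7\right)} = \frac{-504 + \left(5 - 7 i \sqrt{7}\right)}{-3092 - -175} = \frac{-499 - 7 i \sqrt{7}}{-3092 + 175} = \frac{-499 - 7 i \sqrt{7}}{-2917} = \left(-499 - 7 i \sqrt{7}\right) \left(- \frac{1}{2917}\right) = \frac{499}{2917} + \frac{7 i \sqrt{7}}{2917}$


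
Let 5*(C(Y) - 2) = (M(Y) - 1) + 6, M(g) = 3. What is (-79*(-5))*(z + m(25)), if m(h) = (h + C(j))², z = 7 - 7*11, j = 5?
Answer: 1477221/5 ≈ 2.9544e+5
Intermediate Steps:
C(Y) = 18/5 (C(Y) = 2 + ((3 - 1) + 6)/5 = 2 + (2 + 6)/5 = 2 + (⅕)*8 = 2 + 8/5 = 18/5)
z = -70 (z = 7 - 77 = -70)
m(h) = (18/5 + h)² (m(h) = (h + 18/5)² = (18/5 + h)²)
(-79*(-5))*(z + m(25)) = (-79*(-5))*(-70 + (18 + 5*25)²/25) = 395*(-70 + (18 + 125)²/25) = 395*(-70 + (1/25)*143²) = 395*(-70 + (1/25)*20449) = 395*(-70 + 20449/25) = 395*(18699/25) = 1477221/5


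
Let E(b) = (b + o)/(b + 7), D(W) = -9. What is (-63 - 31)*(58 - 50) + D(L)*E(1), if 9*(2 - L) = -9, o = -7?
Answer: -2981/4 ≈ -745.25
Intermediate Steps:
L = 3 (L = 2 - ⅑*(-9) = 2 + 1 = 3)
E(b) = (-7 + b)/(7 + b) (E(b) = (b - 7)/(b + 7) = (-7 + b)/(7 + b))
(-63 - 31)*(58 - 50) + D(L)*E(1) = (-63 - 31)*(58 - 50) - 9*(-7 + 1)/(7 + 1) = -94*8 - 9*(-6)/8 = -752 - 9*(-6)/8 = -752 - 9*(-¾) = -752 + 27/4 = -2981/4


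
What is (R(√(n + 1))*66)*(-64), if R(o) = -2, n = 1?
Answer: 8448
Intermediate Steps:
(R(√(n + 1))*66)*(-64) = -2*66*(-64) = -132*(-64) = 8448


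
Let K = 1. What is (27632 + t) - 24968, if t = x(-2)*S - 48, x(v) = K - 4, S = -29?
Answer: 2703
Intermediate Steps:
x(v) = -3 (x(v) = 1 - 4 = -3)
t = 39 (t = -3*(-29) - 48 = 87 - 48 = 39)
(27632 + t) - 24968 = (27632 + 39) - 24968 = 27671 - 24968 = 2703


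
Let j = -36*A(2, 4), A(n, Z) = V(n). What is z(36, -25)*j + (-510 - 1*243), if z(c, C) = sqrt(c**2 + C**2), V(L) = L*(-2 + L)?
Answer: -753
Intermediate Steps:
A(n, Z) = n*(-2 + n)
j = 0 (j = -72*(-2 + 2) = -72*0 = -36*0 = 0)
z(c, C) = sqrt(C**2 + c**2)
z(36, -25)*j + (-510 - 1*243) = sqrt((-25)**2 + 36**2)*0 + (-510 - 1*243) = sqrt(625 + 1296)*0 + (-510 - 243) = sqrt(1921)*0 - 753 = 0 - 753 = -753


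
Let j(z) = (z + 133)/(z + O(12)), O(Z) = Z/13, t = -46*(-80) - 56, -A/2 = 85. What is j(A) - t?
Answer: -7965071/2198 ≈ -3623.8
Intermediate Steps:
A = -170 (A = -2*85 = -170)
t = 3624 (t = 3680 - 56 = 3624)
O(Z) = Z/13 (O(Z) = Z*(1/13) = Z/13)
j(z) = (133 + z)/(12/13 + z) (j(z) = (z + 133)/(z + (1/13)*12) = (133 + z)/(z + 12/13) = (133 + z)/(12/13 + z))
j(A) - t = 13*(133 - 170)/(12 + 13*(-170)) - 1*3624 = 13*(-37)/(12 - 2210) - 3624 = 13*(-37)/(-2198) - 3624 = 13*(-1/2198)*(-37) - 3624 = 481/2198 - 3624 = -7965071/2198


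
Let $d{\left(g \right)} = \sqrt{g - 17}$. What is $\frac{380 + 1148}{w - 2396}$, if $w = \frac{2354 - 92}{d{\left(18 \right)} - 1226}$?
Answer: $- \frac{935900}{1468681} \approx -0.63724$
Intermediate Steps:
$d{\left(g \right)} = \sqrt{-17 + g}$
$w = - \frac{2262}{1225}$ ($w = \frac{2354 - 92}{\sqrt{-17 + 18} - 1226} = \frac{2262}{\sqrt{1} - 1226} = \frac{2262}{1 - 1226} = \frac{2262}{-1225} = 2262 \left(- \frac{1}{1225}\right) = - \frac{2262}{1225} \approx -1.8465$)
$\frac{380 + 1148}{w - 2396} = \frac{380 + 1148}{- \frac{2262}{1225} - 2396} = \frac{1528}{- \frac{2937362}{1225}} = 1528 \left(- \frac{1225}{2937362}\right) = - \frac{935900}{1468681}$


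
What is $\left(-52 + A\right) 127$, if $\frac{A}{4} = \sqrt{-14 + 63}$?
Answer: $-3048$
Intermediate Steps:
$A = 28$ ($A = 4 \sqrt{-14 + 63} = 4 \sqrt{49} = 4 \cdot 7 = 28$)
$\left(-52 + A\right) 127 = \left(-52 + 28\right) 127 = \left(-24\right) 127 = -3048$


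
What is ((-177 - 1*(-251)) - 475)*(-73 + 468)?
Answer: -158395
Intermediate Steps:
((-177 - 1*(-251)) - 475)*(-73 + 468) = ((-177 + 251) - 475)*395 = (74 - 475)*395 = -401*395 = -158395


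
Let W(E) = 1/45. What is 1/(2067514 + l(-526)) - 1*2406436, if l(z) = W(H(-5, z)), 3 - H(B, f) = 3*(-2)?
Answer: -223890307811071/93038131 ≈ -2.4064e+6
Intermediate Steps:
H(B, f) = 9 (H(B, f) = 3 - 3*(-2) = 3 - 1*(-6) = 3 + 6 = 9)
W(E) = 1/45
l(z) = 1/45
1/(2067514 + l(-526)) - 1*2406436 = 1/(2067514 + 1/45) - 1*2406436 = 1/(93038131/45) - 2406436 = 45/93038131 - 2406436 = -223890307811071/93038131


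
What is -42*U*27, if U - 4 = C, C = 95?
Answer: -112266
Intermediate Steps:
U = 99 (U = 4 + 95 = 99)
-42*U*27 = -42*99*27 = -4158*27 = -112266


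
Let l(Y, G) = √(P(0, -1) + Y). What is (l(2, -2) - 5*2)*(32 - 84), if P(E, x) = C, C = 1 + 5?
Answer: 520 - 104*√2 ≈ 372.92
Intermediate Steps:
C = 6
P(E, x) = 6
l(Y, G) = √(6 + Y)
(l(2, -2) - 5*2)*(32 - 84) = (√(6 + 2) - 5*2)*(32 - 84) = (√8 - 10)*(-52) = (2*√2 - 10)*(-52) = (-10 + 2*√2)*(-52) = 520 - 104*√2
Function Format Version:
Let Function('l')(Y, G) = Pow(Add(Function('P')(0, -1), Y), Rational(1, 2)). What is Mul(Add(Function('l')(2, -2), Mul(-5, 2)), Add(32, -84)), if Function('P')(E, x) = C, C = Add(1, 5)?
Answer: Add(520, Mul(-104, Pow(2, Rational(1, 2)))) ≈ 372.92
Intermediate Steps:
C = 6
Function('P')(E, x) = 6
Function('l')(Y, G) = Pow(Add(6, Y), Rational(1, 2))
Mul(Add(Function('l')(2, -2), Mul(-5, 2)), Add(32, -84)) = Mul(Add(Pow(Add(6, 2), Rational(1, 2)), Mul(-5, 2)), Add(32, -84)) = Mul(Add(Pow(8, Rational(1, 2)), -10), -52) = Mul(Add(Mul(2, Pow(2, Rational(1, 2))), -10), -52) = Mul(Add(-10, Mul(2, Pow(2, Rational(1, 2)))), -52) = Add(520, Mul(-104, Pow(2, Rational(1, 2))))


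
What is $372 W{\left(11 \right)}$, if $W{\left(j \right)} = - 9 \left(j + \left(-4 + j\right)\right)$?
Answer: $-60264$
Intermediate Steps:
$W{\left(j \right)} = 36 - 18 j$ ($W{\left(j \right)} = - 9 \left(-4 + 2 j\right) = 36 - 18 j$)
$372 W{\left(11 \right)} = 372 \left(36 - 198\right) = 372 \left(-162\right) = -60264$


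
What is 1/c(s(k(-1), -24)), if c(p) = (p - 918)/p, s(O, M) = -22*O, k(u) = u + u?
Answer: -22/437 ≈ -0.050343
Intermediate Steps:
k(u) = 2*u
c(p) = (-918 + p)/p
1/c(s(k(-1), -24)) = 1/((-918 - 44*(-1))/((-44*(-1)))) = 1/((-918 - 22*(-2))/((-22*(-2)))) = 1/((-918 + 44)/44) = 1/((1/44)*(-874)) = 1/(-437/22) = -22/437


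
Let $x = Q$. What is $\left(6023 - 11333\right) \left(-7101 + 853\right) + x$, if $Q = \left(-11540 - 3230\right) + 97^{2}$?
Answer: $33171519$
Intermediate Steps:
$Q = -5361$ ($Q = -14770 + 9409 = -5361$)
$x = -5361$
$\left(6023 - 11333\right) \left(-7101 + 853\right) + x = \left(6023 - 11333\right) \left(-7101 + 853\right) - 5361 = \left(-5310\right) \left(-6248\right) - 5361 = 33176880 - 5361 = 33171519$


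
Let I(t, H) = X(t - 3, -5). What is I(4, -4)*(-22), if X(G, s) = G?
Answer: -22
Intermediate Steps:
I(t, H) = -3 + t (I(t, H) = t - 3 = -3 + t)
I(4, -4)*(-22) = (-3 + 4)*(-22) = 1*(-22) = -22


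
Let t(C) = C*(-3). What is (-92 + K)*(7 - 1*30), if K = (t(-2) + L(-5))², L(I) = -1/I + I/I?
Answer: 23092/25 ≈ 923.68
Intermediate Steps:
t(C) = -3*C
L(I) = 1 - 1/I (L(I) = -1/I + 1 = 1 - 1/I)
K = 1296/25 (K = (-3*(-2) + (-1 - 5)/(-5))² = (6 - ⅕*(-6))² = (6 + 6/5)² = (36/5)² = 1296/25 ≈ 51.840)
(-92 + K)*(7 - 1*30) = (-92 + 1296/25)*(7 - 1*30) = -1004*(7 - 30)/25 = -1004/25*(-23) = 23092/25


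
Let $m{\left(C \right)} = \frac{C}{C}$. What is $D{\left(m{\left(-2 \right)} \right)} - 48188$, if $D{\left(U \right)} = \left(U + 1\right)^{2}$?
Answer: $-48184$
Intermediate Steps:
$m{\left(C \right)} = 1$
$D{\left(U \right)} = \left(1 + U\right)^{2}$
$D{\left(m{\left(-2 \right)} \right)} - 48188 = \left(1 + 1\right)^{2} - 48188 = 2^{2} - 48188 = 4 - 48188 = -48184$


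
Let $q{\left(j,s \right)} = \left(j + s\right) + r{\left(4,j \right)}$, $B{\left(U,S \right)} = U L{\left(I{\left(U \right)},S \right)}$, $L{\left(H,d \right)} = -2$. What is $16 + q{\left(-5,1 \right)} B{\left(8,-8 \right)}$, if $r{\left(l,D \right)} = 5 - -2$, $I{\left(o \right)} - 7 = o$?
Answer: $-32$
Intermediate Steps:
$I{\left(o \right)} = 7 + o$
$r{\left(l,D \right)} = 7$ ($r{\left(l,D \right)} = 5 + 2 = 7$)
$B{\left(U,S \right)} = - 2 U$ ($B{\left(U,S \right)} = U \left(-2\right) = - 2 U$)
$q{\left(j,s \right)} = 7 + j + s$ ($q{\left(j,s \right)} = \left(j + s\right) + 7 = 7 + j + s$)
$16 + q{\left(-5,1 \right)} B{\left(8,-8 \right)} = 16 + \left(7 - 5 + 1\right) \left(\left(-2\right) 8\right) = 16 + 3 \left(-16\right) = 16 - 48 = -32$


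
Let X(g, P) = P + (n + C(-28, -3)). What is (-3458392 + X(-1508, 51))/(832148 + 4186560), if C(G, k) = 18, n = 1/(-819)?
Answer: -1416183269/2055160926 ≈ -0.68909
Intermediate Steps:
n = -1/819 ≈ -0.0012210
X(g, P) = 14741/819 + P (X(g, P) = P + (-1/819 + 18) = P + 14741/819 = 14741/819 + P)
(-3458392 + X(-1508, 51))/(832148 + 4186560) = (-3458392 + (14741/819 + 51))/(832148 + 4186560) = (-3458392 + 56510/819)/5018708 = -2832366538/819*1/5018708 = -1416183269/2055160926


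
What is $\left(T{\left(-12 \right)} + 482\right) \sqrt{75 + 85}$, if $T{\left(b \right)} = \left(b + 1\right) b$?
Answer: $2456 \sqrt{10} \approx 7766.6$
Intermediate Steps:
$T{\left(b \right)} = b \left(1 + b\right)$ ($T{\left(b \right)} = \left(1 + b\right) b = b \left(1 + b\right)$)
$\left(T{\left(-12 \right)} + 482\right) \sqrt{75 + 85} = \left(- 12 \left(1 - 12\right) + 482\right) \sqrt{75 + 85} = \left(\left(-12\right) \left(-11\right) + 482\right) \sqrt{160} = \left(132 + 482\right) 4 \sqrt{10} = 614 \cdot 4 \sqrt{10} = 2456 \sqrt{10}$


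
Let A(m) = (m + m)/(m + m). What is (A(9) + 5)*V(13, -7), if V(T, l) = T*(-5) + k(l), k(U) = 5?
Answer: -360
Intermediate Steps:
A(m) = 1 (A(m) = (2*m)/((2*m)) = (2*m)*(1/(2*m)) = 1)
V(T, l) = 5 - 5*T (V(T, l) = T*(-5) + 5 = -5*T + 5 = 5 - 5*T)
(A(9) + 5)*V(13, -7) = (1 + 5)*(5 - 5*13) = 6*(5 - 65) = 6*(-60) = -360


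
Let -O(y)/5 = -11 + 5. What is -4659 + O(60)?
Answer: -4629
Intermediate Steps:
O(y) = 30 (O(y) = -5*(-11 + 5) = -5*(-6) = 30)
-4659 + O(60) = -4659 + 30 = -4629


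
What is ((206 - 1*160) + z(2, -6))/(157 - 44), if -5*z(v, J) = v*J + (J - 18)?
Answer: 266/565 ≈ 0.47080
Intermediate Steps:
z(v, J) = 18/5 - J/5 - J*v/5 (z(v, J) = -(v*J + (J - 18))/5 = -(J*v + (-18 + J))/5 = -(-18 + J + J*v)/5 = 18/5 - J/5 - J*v/5)
((206 - 1*160) + z(2, -6))/(157 - 44) = ((206 - 1*160) + (18/5 - ⅕*(-6) - ⅕*(-6)*2))/(157 - 44) = ((206 - 160) + (18/5 + 6/5 + 12/5))/113 = (46 + 36/5)*(1/113) = (266/5)*(1/113) = 266/565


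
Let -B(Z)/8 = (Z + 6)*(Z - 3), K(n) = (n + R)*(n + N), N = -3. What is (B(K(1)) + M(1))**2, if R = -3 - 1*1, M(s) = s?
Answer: 82369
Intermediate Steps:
R = -4 (R = -3 - 1 = -4)
K(n) = (-4 + n)*(-3 + n) (K(n) = (n - 4)*(n - 3) = (-4 + n)*(-3 + n))
B(Z) = -8*(-3 + Z)*(6 + Z) (B(Z) = -8*(Z + 6)*(Z - 3) = -8*(6 + Z)*(-3 + Z) = -8*(-3 + Z)*(6 + Z))
(B(K(1)) + M(1))**2 = ((144 - 24*(12 + 1**2 - 7*1) - 8*(12 + 1**2 - 7*1)**2) + 1)**2 = ((144 - 24*(12 + 1 - 7) - 8*(12 + 1 - 7)**2) + 1)**2 = ((144 - 24*6 - 8*6**2) + 1)**2 = ((144 - 144 - 8*36) + 1)**2 = ((144 - 144 - 288) + 1)**2 = (-288 + 1)**2 = (-287)**2 = 82369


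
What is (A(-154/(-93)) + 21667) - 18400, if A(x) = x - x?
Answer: 3267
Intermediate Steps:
A(x) = 0
(A(-154/(-93)) + 21667) - 18400 = (0 + 21667) - 18400 = 21667 - 18400 = 3267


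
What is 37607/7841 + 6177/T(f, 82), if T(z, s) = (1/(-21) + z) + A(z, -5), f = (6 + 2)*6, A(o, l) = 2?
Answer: 1056560740/8225209 ≈ 128.45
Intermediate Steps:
f = 48 (f = 8*6 = 48)
T(z, s) = 41/21 + z (T(z, s) = (1/(-21) + z) + 2 = (-1/21 + z) + 2 = 41/21 + z)
37607/7841 + 6177/T(f, 82) = 37607/7841 + 6177/(41/21 + 48) = 37607*(1/7841) + 6177/(1049/21) = 37607/7841 + 6177*(21/1049) = 37607/7841 + 129717/1049 = 1056560740/8225209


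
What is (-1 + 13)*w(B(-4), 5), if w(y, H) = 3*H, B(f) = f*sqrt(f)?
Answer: 180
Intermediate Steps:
B(f) = f**(3/2)
(-1 + 13)*w(B(-4), 5) = (-1 + 13)*(3*5) = 12*15 = 180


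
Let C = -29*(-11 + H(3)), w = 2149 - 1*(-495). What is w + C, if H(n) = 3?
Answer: 2876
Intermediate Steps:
w = 2644 (w = 2149 + 495 = 2644)
C = 232 (C = -29*(-11 + 3) = -29*(-8) = 232)
w + C = 2644 + 232 = 2876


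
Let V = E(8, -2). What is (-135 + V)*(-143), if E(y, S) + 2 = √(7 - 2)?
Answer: 19591 - 143*√5 ≈ 19271.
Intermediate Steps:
E(y, S) = -2 + √5 (E(y, S) = -2 + √(7 - 2) = -2 + √5)
V = -2 + √5 ≈ 0.23607
(-135 + V)*(-143) = (-135 + (-2 + √5))*(-143) = (-137 + √5)*(-143) = 19591 - 143*√5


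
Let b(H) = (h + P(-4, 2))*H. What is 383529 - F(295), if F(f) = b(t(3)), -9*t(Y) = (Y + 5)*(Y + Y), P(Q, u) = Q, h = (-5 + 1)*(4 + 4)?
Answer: 383337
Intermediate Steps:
h = -32 (h = -4*8 = -32)
t(Y) = -2*Y*(5 + Y)/9 (t(Y) = -(Y + 5)*(Y + Y)/9 = -(5 + Y)*2*Y/9 = -2*Y*(5 + Y)/9)
b(H) = -36*H (b(H) = (-32 - 4)*H = -36*H)
F(f) = 192 (F(f) = -(-8)*3*(5 + 3) = -(-8)*3*8 = -36*(-16/3) = 192)
383529 - F(295) = 383529 - 1*192 = 383529 - 192 = 383337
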